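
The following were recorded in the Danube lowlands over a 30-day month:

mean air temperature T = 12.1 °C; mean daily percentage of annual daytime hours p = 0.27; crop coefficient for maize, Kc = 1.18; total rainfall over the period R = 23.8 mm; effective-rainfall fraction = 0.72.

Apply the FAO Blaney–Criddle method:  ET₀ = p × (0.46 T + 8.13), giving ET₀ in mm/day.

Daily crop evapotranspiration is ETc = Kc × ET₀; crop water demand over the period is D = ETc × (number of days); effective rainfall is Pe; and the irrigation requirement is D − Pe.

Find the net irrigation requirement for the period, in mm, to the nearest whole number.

ET₀ = 0.27 × (0.46 × 12.1 + 8.13) = 0.27 × 13.696 = 3.6979 mm/d
ETc = Kc × ET₀ = 1.18 × 3.6979 = 4.3635 mm/d
Crop demand D = ETc × 30 d = 4.3635 × 30 = 130.905 mm
Pe = 0.72 × 23.8 = 17.136 mm
D − Pe = 130.905 − 17.136 = 113.769 mm

114 mm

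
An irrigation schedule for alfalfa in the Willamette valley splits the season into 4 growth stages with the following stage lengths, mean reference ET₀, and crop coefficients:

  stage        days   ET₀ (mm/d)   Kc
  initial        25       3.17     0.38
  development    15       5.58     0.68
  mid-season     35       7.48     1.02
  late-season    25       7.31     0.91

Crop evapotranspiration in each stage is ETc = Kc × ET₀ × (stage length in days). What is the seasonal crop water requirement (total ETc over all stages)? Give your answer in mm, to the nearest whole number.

520 mm

initial: 0.38 × 3.17 × 25 = 30.12 mm
development: 0.68 × 5.58 × 15 = 56.92 mm
mid-season: 1.02 × 7.48 × 35 = 267.04 mm
late-season: 0.91 × 7.31 × 25 = 166.30 mm
Seasonal total = 520.38 mm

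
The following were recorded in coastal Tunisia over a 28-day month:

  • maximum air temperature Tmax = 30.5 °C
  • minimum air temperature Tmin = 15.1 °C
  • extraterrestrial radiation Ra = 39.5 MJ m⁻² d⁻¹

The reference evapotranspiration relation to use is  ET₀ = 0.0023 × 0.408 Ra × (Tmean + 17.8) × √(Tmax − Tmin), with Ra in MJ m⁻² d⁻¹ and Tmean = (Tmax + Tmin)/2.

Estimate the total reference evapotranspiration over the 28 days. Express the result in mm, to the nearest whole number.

Tmean = (30.5 + 15.1)/2 = 22.80 °C
0.408 Ra = 0.408 × 39.5 = 16.1160 mm/d equivalent
ET₀ = 0.0023 × 16.1160 × (22.80 + 17.8) × √15.4 = 0.0023 × 16.1160 × 40.60 × 3.9243 = 5.9057 mm/d
Over 28 days: 5.9057 × 28 = 165.360 mm

165 mm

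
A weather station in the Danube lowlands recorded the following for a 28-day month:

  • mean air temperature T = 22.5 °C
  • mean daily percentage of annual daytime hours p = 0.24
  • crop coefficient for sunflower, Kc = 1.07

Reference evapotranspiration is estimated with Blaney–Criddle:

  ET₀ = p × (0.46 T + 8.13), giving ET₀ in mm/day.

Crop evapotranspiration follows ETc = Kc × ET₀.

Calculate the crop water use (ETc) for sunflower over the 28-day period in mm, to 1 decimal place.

ET₀ = 0.24 × (0.46 × 22.5 + 8.13) = 0.24 × 18.480 = 4.4352 mm/d
ETc = Kc × ET₀ = 1.07 × 4.4352 = 4.7457 mm/d
Over 28 days: 4.7457 × 28 = 132.880 mm

132.9 mm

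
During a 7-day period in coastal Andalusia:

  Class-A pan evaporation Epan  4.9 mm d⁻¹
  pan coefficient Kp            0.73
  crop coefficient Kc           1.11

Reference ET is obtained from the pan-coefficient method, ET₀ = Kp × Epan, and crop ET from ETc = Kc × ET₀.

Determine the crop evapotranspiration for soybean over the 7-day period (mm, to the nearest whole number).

ET₀ = 0.73 × 4.9 = 3.5770 mm/d
ETc = Kc × ET₀ = 1.11 × 3.5770 = 3.9705 mm/d
Over 7 days: 3.9705 × 7 = 27.794 mm

28 mm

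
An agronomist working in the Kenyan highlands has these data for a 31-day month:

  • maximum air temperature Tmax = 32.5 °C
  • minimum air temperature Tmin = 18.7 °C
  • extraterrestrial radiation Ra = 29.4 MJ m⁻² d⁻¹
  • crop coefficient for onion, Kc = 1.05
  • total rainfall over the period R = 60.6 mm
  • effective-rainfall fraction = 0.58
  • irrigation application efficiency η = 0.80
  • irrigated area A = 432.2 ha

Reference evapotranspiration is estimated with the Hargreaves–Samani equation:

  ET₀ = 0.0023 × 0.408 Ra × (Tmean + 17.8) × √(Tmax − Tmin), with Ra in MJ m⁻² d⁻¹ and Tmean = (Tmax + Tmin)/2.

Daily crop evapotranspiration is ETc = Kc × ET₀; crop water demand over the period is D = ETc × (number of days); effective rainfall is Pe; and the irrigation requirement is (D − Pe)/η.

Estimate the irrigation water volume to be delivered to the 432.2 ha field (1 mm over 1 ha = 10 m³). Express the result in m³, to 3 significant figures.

592000 m³

Tmean = (32.5 + 18.7)/2 = 25.60 °C
0.408 Ra = 0.408 × 29.4 = 11.9952 mm/d equivalent
ET₀ = 0.0023 × 11.9952 × (25.60 + 17.8) × √13.8 = 0.0023 × 11.9952 × 43.40 × 3.7148 = 4.4480 mm/d
ETc = Kc × ET₀ = 1.05 × 4.4480 = 4.6704 mm/d
Crop demand D = ETc × 31 d = 4.6704 × 31 = 144.782 mm
Pe = 0.58 × 60.6 = 35.148 mm
D − Pe = 144.782 − 35.148 = 109.634 mm
Gross irrigation = 109.634 / 0.80 = 137.043 mm
Volume = 137.043 mm × 432.2 ha × 10 = 592299.8 m³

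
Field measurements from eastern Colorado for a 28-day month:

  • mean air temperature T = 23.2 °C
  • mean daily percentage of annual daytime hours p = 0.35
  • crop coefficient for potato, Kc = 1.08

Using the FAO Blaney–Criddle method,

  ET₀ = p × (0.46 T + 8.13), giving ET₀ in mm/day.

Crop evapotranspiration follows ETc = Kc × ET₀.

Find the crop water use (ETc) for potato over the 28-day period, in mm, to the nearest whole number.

199 mm

ET₀ = 0.35 × (0.46 × 23.2 + 8.13) = 0.35 × 18.802 = 6.5807 mm/d
ETc = Kc × ET₀ = 1.08 × 6.5807 = 7.1072 mm/d
Over 28 days: 7.1072 × 28 = 199.002 mm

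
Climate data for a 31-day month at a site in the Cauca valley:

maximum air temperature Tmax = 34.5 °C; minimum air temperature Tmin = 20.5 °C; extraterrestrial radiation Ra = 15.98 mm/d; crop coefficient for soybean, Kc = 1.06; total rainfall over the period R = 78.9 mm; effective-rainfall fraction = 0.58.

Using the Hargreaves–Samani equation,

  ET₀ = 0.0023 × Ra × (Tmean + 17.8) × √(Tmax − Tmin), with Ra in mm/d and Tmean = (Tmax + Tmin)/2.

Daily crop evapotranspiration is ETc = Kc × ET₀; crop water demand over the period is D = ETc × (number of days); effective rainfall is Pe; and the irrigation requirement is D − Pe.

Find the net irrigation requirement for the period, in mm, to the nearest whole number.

Tmean = (34.5 + 20.5)/2 = 27.50 °C
ET₀ = 0.0023 × 15.98 × (27.50 + 17.8) × √14.0 = 0.0023 × 15.98 × 45.30 × 3.7417 = 6.2298 mm/d
ETc = Kc × ET₀ = 1.06 × 6.2298 = 6.6036 mm/d
Crop demand D = ETc × 31 d = 6.6036 × 31 = 204.712 mm
Pe = 0.58 × 78.9 = 45.762 mm
D − Pe = 204.712 − 45.762 = 158.950 mm

159 mm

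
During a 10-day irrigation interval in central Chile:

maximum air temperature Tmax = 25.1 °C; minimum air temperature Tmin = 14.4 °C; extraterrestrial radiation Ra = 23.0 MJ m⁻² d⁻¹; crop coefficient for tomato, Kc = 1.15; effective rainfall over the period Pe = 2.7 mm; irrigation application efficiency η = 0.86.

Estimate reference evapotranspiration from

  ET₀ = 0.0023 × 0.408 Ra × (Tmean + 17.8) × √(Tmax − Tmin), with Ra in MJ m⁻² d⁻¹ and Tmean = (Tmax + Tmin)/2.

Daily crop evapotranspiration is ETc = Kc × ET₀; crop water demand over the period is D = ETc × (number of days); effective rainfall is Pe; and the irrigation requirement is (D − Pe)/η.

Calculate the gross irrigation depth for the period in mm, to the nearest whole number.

32 mm

Tmean = (25.1 + 14.4)/2 = 19.75 °C
0.408 Ra = 0.408 × 23.0 = 9.3840 mm/d equivalent
ET₀ = 0.0023 × 9.3840 × (19.75 + 17.8) × √10.7 = 0.0023 × 9.3840 × 37.55 × 3.2711 = 2.6511 mm/d
ETc = Kc × ET₀ = 1.15 × 2.6511 = 3.0488 mm/d
Crop demand D = ETc × 10 d = 3.0488 × 10 = 30.488 mm
D − Pe = 30.488 − 2.7 = 27.788 mm
Gross irrigation = 27.788 / 0.86 = 32.312 mm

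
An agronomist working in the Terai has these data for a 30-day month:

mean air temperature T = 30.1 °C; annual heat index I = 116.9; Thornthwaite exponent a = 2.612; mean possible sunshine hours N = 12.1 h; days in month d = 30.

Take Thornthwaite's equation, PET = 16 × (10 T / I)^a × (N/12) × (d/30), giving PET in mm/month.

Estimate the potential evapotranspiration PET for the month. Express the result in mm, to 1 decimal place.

10T/I = 10 × 30.1 / 116.9 = 2.5749
(10T/I)^a = 2.5749^2.612 = 11.8279
Uncorrected PET = 16 × 11.8279 = 189.246 mm
Correction = (N/12)(d/30) = (12.1/12)(30/30) = 1.0083
PET = 189.246 × 1.0083 = 190.817 mm/month

190.8 mm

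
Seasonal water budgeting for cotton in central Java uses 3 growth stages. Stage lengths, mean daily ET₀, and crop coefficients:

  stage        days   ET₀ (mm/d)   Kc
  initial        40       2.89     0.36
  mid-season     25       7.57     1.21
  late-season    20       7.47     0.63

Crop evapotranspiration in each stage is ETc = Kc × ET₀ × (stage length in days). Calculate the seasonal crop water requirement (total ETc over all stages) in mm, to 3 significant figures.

initial: 0.36 × 2.89 × 40 = 41.62 mm
mid-season: 1.21 × 7.57 × 25 = 228.99 mm
late-season: 0.63 × 7.47 × 20 = 94.12 mm
Seasonal total = 364.73 mm

365 mm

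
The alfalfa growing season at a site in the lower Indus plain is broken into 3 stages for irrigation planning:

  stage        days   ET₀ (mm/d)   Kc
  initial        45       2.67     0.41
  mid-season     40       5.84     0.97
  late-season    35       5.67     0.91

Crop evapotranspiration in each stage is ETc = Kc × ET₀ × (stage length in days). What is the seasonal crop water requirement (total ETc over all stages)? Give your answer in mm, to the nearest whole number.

initial: 0.41 × 2.67 × 45 = 49.26 mm
mid-season: 0.97 × 5.84 × 40 = 226.59 mm
late-season: 0.91 × 5.67 × 35 = 180.59 mm
Seasonal total = 456.44 mm

456 mm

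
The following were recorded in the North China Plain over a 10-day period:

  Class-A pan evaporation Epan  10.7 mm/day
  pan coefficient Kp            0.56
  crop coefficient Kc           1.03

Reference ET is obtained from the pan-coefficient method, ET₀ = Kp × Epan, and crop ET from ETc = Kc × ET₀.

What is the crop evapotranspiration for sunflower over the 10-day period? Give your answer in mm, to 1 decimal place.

ET₀ = 0.56 × 10.7 = 5.9920 mm/d
ETc = Kc × ET₀ = 1.03 × 5.9920 = 6.1718 mm/d
Over 10 days: 6.1718 × 10 = 61.718 mm

61.7 mm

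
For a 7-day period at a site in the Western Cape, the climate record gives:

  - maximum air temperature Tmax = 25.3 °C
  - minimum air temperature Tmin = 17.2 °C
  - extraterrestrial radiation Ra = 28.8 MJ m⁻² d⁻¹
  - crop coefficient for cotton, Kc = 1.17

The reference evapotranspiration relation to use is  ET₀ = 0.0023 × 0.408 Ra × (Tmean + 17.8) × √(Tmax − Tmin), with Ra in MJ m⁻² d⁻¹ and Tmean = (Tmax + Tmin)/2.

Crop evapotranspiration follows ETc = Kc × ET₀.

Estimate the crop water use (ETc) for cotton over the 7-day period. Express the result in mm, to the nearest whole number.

Tmean = (25.3 + 17.2)/2 = 21.25 °C
0.408 Ra = 0.408 × 28.8 = 11.7504 mm/d equivalent
ET₀ = 0.0023 × 11.7504 × (21.25 + 17.8) × √8.1 = 0.0023 × 11.7504 × 39.05 × 2.8460 = 3.0036 mm/d
ETc = Kc × ET₀ = 1.17 × 3.0036 = 3.5142 mm/d
Over 7 days: 3.5142 × 7 = 24.599 mm

25 mm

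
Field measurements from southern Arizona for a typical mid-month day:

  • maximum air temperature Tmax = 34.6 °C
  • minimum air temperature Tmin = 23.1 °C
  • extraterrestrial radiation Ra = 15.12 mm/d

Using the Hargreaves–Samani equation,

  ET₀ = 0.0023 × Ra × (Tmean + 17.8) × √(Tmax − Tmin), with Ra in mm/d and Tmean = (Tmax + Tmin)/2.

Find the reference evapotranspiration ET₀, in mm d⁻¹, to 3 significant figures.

Tmean = (34.6 + 23.1)/2 = 28.85 °C
ET₀ = 0.0023 × 15.12 × (28.85 + 17.8) × √11.5 = 0.0023 × 15.12 × 46.65 × 3.3912 = 5.5015 mm/d

5.50 mm d⁻¹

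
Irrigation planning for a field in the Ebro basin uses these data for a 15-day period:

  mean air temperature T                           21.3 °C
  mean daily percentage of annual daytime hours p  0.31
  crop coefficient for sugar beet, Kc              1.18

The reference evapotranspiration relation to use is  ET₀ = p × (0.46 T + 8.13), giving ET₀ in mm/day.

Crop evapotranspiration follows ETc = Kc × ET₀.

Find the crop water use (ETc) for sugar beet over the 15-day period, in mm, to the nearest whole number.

ET₀ = 0.31 × (0.46 × 21.3 + 8.13) = 0.31 × 17.928 = 5.5577 mm/d
ETc = Kc × ET₀ = 1.18 × 5.5577 = 6.5581 mm/d
Over 15 days: 6.5581 × 15 = 98.372 mm

98 mm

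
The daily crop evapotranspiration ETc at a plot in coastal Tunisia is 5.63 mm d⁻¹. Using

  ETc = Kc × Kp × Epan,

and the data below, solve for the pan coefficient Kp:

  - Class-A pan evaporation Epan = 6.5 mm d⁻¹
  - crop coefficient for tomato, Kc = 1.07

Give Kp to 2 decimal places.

0.81

ETc = Kc × Kp × Epan  ⇒  Kp = ETc / (Kc × Epan)
Kp = 5.63 / (1.07 × 6.5) = 5.63 / 6.955 = 0.8095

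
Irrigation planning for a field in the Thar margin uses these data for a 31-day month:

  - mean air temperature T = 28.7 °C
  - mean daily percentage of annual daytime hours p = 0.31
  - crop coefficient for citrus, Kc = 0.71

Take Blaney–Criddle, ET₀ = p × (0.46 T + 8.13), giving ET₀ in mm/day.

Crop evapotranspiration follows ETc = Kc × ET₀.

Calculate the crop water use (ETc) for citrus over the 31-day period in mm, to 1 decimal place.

ET₀ = 0.31 × (0.46 × 28.7 + 8.13) = 0.31 × 21.332 = 6.6129 mm/d
ETc = Kc × ET₀ = 0.71 × 6.6129 = 4.6952 mm/d
Over 31 days: 4.6952 × 31 = 145.551 mm

145.6 mm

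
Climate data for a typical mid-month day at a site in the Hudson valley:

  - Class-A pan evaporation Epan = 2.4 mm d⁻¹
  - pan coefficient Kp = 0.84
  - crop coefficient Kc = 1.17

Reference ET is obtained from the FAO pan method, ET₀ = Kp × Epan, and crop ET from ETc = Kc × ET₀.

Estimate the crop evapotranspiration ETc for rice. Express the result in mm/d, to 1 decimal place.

ET₀ = 0.84 × 2.4 = 2.0160 mm/d
ETc = Kc × ET₀ = 1.17 × 2.0160 = 2.3587 mm/d

2.4 mm/d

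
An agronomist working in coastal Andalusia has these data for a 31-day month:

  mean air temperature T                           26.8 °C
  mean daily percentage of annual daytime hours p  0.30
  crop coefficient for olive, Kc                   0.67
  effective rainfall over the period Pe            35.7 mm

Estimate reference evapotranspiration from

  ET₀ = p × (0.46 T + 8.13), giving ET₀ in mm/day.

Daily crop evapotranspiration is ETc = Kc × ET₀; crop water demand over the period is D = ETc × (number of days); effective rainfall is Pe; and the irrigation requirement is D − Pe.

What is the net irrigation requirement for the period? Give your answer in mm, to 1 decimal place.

91.8 mm

ET₀ = 0.30 × (0.46 × 26.8 + 8.13) = 0.30 × 20.458 = 6.1374 mm/d
ETc = Kc × ET₀ = 0.67 × 6.1374 = 4.1121 mm/d
Crop demand D = ETc × 31 d = 4.1121 × 31 = 127.475 mm
D − Pe = 127.475 − 35.7 = 91.775 mm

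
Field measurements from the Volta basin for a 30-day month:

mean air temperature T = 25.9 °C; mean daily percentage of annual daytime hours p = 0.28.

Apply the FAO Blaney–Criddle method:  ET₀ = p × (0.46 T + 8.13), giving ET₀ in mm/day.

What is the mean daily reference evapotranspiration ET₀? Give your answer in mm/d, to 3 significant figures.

ET₀ = 0.28 × (0.46 × 25.9 + 8.13) = 0.28 × 20.044 = 5.6123 mm/d

5.61 mm/d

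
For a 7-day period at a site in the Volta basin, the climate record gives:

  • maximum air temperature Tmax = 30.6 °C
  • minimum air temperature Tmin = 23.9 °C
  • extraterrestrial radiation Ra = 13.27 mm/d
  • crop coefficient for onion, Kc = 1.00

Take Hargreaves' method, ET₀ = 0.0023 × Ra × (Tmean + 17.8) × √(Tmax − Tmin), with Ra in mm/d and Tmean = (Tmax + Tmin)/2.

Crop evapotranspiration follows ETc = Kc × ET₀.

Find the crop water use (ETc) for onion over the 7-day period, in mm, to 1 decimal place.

24.9 mm

Tmean = (30.6 + 23.9)/2 = 27.25 °C
ET₀ = 0.0023 × 13.27 × (27.25 + 17.8) × √6.7 = 0.0023 × 13.27 × 45.05 × 2.5884 = 3.5590 mm/d
ETc = Kc × ET₀ = 1.00 × 3.5590 = 3.5590 mm/d
Over 7 days: 3.5590 × 7 = 24.913 mm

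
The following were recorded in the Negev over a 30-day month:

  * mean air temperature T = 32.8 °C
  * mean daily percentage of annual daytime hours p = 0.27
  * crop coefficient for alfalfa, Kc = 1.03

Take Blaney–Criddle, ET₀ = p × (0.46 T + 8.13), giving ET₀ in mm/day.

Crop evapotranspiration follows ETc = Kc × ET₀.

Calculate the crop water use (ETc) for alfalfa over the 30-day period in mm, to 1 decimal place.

193.7 mm

ET₀ = 0.27 × (0.46 × 32.8 + 8.13) = 0.27 × 23.218 = 6.2689 mm/d
ETc = Kc × ET₀ = 1.03 × 6.2689 = 6.4570 mm/d
Over 30 days: 6.4570 × 30 = 193.710 mm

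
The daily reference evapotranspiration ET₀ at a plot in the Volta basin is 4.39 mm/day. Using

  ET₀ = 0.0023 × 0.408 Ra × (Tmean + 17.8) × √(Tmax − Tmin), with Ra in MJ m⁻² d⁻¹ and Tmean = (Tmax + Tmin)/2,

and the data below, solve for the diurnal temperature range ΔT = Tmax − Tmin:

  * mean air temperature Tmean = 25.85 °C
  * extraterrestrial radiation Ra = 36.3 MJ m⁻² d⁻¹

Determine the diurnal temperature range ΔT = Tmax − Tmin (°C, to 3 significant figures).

√ΔT = ET₀ / [0.0023 × 0.408 × Ra × (Tmean+17.8)] = 4.39 / (0.0023 × 14.8104 × 43.65) = 2.9525
ΔT = 2.9525² = 8.717 °C

8.72 °C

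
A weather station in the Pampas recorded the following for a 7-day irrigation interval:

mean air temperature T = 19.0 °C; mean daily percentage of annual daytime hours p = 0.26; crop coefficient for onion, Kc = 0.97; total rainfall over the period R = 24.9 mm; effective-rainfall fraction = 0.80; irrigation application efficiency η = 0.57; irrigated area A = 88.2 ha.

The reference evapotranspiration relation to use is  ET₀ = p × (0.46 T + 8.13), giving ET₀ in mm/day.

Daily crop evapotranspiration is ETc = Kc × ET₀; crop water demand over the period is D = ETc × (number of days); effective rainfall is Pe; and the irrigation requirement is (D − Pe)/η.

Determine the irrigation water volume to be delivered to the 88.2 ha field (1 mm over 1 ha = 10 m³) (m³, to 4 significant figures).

15260 m³

ET₀ = 0.26 × (0.46 × 19.0 + 8.13) = 0.26 × 16.870 = 4.3862 mm/d
ETc = Kc × ET₀ = 0.97 × 4.3862 = 4.2546 mm/d
Crop demand D = ETc × 7 d = 4.2546 × 7 = 29.782 mm
Pe = 0.80 × 24.9 = 19.920 mm
D − Pe = 29.782 − 19.920 = 9.862 mm
Gross irrigation = 9.862 / 0.57 = 17.302 mm
Volume = 17.302 mm × 88.2 ha × 10 = 15260.4 m³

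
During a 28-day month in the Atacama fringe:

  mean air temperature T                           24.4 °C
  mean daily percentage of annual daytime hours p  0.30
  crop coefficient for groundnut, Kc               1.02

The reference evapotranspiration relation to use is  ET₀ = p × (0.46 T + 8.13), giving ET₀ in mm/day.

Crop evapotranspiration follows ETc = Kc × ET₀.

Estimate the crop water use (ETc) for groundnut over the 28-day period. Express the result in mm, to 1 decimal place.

ET₀ = 0.30 × (0.46 × 24.4 + 8.13) = 0.30 × 19.354 = 5.8062 mm/d
ETc = Kc × ET₀ = 1.02 × 5.8062 = 5.9223 mm/d
Over 28 days: 5.9223 × 28 = 165.824 mm

165.8 mm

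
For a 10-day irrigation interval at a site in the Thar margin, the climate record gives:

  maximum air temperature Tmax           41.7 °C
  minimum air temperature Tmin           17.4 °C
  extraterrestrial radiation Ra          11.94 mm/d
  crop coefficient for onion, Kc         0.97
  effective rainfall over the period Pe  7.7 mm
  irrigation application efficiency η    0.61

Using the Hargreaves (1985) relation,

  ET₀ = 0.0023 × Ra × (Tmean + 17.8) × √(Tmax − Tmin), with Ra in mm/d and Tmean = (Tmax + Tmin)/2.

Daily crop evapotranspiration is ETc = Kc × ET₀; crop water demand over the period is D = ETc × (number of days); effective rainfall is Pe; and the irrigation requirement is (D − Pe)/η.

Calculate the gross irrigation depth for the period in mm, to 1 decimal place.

89.3 mm

Tmean = (41.7 + 17.4)/2 = 29.55 °C
ET₀ = 0.0023 × 11.94 × (29.55 + 17.8) × √24.3 = 0.0023 × 11.94 × 47.35 × 4.9295 = 6.4100 mm/d
ETc = Kc × ET₀ = 0.97 × 6.4100 = 6.2177 mm/d
Crop demand D = ETc × 10 d = 6.2177 × 10 = 62.177 mm
D − Pe = 62.177 − 7.7 = 54.477 mm
Gross irrigation = 54.477 / 0.61 = 89.307 mm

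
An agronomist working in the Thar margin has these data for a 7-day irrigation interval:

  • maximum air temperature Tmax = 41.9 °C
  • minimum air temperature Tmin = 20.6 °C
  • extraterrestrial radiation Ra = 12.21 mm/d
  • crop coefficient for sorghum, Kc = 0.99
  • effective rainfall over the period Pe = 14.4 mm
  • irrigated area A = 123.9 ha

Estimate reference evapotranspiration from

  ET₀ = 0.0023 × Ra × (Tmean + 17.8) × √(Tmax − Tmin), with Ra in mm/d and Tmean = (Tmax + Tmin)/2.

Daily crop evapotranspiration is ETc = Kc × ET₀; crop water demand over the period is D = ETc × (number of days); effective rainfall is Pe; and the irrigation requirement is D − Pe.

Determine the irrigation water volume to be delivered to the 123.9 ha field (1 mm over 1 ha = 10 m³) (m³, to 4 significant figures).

Tmean = (41.9 + 20.6)/2 = 31.25 °C
ET₀ = 0.0023 × 12.21 × (31.25 + 17.8) × √21.3 = 0.0023 × 12.21 × 49.05 × 4.6152 = 6.3573 mm/d
ETc = Kc × ET₀ = 0.99 × 6.3573 = 6.2937 mm/d
Crop demand D = ETc × 7 d = 6.2937 × 7 = 44.056 mm
D − Pe = 44.056 − 14.4 = 29.656 mm
Volume = 29.656 mm × 123.9 ha × 10 = 36743.8 m³

36740 m³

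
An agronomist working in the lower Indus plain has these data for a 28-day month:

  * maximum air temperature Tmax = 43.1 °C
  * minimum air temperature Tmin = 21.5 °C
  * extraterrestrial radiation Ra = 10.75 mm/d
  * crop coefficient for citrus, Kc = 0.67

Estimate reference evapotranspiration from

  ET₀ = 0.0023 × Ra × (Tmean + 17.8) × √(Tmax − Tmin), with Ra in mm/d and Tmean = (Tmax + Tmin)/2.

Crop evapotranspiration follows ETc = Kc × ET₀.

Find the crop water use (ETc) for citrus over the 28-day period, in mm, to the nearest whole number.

Tmean = (43.1 + 21.5)/2 = 32.30 °C
ET₀ = 0.0023 × 10.75 × (32.30 + 17.8) × √21.6 = 0.0023 × 10.75 × 50.10 × 4.6476 = 5.7571 mm/d
ETc = Kc × ET₀ = 0.67 × 5.7571 = 3.8573 mm/d
Over 28 days: 3.8573 × 28 = 108.004 mm

108 mm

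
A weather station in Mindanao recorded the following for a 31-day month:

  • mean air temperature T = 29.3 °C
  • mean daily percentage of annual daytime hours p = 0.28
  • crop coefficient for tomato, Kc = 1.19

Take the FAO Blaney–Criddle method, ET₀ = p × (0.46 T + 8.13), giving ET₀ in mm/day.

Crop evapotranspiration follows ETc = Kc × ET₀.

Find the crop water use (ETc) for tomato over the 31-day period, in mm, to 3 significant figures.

223 mm

ET₀ = 0.28 × (0.46 × 29.3 + 8.13) = 0.28 × 21.608 = 6.0502 mm/d
ETc = Kc × ET₀ = 1.19 × 6.0502 = 7.1997 mm/d
Over 31 days: 7.1997 × 31 = 223.191 mm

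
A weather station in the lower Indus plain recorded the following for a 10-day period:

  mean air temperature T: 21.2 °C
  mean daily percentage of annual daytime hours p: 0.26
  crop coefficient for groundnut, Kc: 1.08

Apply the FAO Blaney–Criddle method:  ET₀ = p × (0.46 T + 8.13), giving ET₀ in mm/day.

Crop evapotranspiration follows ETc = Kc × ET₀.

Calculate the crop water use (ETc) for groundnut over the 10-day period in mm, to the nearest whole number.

ET₀ = 0.26 × (0.46 × 21.2 + 8.13) = 0.26 × 17.882 = 4.6493 mm/d
ETc = Kc × ET₀ = 1.08 × 4.6493 = 5.0212 mm/d
Over 10 days: 5.0212 × 10 = 50.212 mm

50 mm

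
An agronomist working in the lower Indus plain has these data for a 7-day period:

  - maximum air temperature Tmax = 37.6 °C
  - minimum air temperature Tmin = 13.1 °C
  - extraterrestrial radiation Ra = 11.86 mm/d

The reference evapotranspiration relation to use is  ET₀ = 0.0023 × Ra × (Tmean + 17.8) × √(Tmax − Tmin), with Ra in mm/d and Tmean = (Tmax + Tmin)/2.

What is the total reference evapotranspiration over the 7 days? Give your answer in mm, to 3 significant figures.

40.8 mm

Tmean = (37.6 + 13.1)/2 = 25.35 °C
ET₀ = 0.0023 × 11.86 × (25.35 + 17.8) × √24.5 = 0.0023 × 11.86 × 43.15 × 4.9497 = 5.8260 mm/d
Over 7 days: 5.8260 × 7 = 40.782 mm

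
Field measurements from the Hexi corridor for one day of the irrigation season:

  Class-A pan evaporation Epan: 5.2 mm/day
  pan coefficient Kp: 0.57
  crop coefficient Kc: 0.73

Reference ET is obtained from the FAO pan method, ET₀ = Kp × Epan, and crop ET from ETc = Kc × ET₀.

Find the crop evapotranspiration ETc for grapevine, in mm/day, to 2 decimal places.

2.16 mm/day

ET₀ = 0.57 × 5.2 = 2.9640 mm/d
ETc = Kc × ET₀ = 0.73 × 2.9640 = 2.1637 mm/d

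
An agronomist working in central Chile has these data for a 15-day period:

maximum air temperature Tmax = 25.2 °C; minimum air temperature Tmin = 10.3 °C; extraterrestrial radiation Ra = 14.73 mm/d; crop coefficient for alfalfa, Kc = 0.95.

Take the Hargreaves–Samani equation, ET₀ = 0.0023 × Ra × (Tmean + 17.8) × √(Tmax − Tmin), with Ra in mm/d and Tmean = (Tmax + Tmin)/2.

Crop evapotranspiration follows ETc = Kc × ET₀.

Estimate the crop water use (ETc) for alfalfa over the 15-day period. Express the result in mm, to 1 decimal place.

66.2 mm

Tmean = (25.2 + 10.3)/2 = 17.75 °C
ET₀ = 0.0023 × 14.73 × (17.75 + 17.8) × √14.9 = 0.0023 × 14.73 × 35.55 × 3.8601 = 4.6491 mm/d
ETc = Kc × ET₀ = 0.95 × 4.6491 = 4.4166 mm/d
Over 15 days: 4.4166 × 15 = 66.249 mm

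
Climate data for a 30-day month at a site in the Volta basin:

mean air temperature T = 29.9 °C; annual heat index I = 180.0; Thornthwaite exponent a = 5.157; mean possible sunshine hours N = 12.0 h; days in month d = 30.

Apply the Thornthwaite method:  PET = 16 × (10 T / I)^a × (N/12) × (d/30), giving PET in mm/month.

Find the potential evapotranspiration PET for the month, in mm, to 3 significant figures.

219 mm

10T/I = 10 × 29.9 / 180.0 = 1.6611
(10T/I)^a = 1.6611^5.157 = 13.6956
Uncorrected PET = 16 × 13.6956 = 219.130 mm
Correction = (N/12)(d/30) = (12.0/12)(30/30) = 1.0000
PET = 219.130 × 1.0000 = 219.130 mm/month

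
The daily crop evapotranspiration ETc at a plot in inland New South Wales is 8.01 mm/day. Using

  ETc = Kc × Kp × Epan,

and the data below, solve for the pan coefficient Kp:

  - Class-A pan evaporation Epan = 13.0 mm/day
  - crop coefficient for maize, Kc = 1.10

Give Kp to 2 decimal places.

0.56

ETc = Kc × Kp × Epan  ⇒  Kp = ETc / (Kc × Epan)
Kp = 8.01 / (1.10 × 13.0) = 8.01 / 14.300 = 0.5601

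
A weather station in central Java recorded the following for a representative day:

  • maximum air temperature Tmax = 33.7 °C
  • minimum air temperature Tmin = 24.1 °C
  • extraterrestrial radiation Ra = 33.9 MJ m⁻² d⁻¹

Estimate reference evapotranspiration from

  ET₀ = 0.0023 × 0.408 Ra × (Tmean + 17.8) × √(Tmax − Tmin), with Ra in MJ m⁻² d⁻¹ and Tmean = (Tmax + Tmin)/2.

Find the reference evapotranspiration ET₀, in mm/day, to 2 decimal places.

4.60 mm/day

Tmean = (33.7 + 24.1)/2 = 28.90 °C
0.408 Ra = 0.408 × 33.9 = 13.8312 mm/d equivalent
ET₀ = 0.0023 × 13.8312 × (28.90 + 17.8) × √9.6 = 0.0023 × 13.8312 × 46.70 × 3.0984 = 4.6030 mm/d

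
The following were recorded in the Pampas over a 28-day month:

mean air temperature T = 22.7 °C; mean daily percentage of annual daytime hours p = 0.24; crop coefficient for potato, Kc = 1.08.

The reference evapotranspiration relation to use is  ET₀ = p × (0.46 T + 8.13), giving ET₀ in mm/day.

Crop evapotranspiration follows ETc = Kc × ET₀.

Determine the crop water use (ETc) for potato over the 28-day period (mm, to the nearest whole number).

135 mm

ET₀ = 0.24 × (0.46 × 22.7 + 8.13) = 0.24 × 18.572 = 4.4573 mm/d
ETc = Kc × ET₀ = 1.08 × 4.4573 = 4.8139 mm/d
Over 28 days: 4.8139 × 28 = 134.789 mm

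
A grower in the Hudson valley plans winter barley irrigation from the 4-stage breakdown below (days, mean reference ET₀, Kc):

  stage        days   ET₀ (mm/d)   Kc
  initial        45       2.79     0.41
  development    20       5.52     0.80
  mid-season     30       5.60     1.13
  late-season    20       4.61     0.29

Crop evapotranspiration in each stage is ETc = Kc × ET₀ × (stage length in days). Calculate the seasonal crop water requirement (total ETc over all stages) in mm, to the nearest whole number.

356 mm

initial: 0.41 × 2.79 × 45 = 51.48 mm
development: 0.80 × 5.52 × 20 = 88.32 mm
mid-season: 1.13 × 5.60 × 30 = 189.84 mm
late-season: 0.29 × 4.61 × 20 = 26.74 mm
Seasonal total = 356.38 mm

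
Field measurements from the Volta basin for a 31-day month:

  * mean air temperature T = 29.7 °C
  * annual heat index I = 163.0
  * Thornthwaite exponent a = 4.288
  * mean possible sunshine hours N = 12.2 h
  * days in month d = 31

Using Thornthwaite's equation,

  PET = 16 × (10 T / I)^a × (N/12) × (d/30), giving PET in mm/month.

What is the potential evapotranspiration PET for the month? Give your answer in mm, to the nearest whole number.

220 mm

10T/I = 10 × 29.7 / 163.0 = 1.8221
(10T/I)^a = 1.8221^4.288 = 13.1019
Uncorrected PET = 16 × 13.1019 = 209.630 mm
Correction = (N/12)(d/30) = (12.2/12)(31/30) = 1.0506
PET = 209.630 × 1.0506 = 220.237 mm/month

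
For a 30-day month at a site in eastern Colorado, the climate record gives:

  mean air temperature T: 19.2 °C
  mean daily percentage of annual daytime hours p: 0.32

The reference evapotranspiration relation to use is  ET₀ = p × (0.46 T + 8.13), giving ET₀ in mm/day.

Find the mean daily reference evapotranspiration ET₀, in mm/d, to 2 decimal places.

5.43 mm/d

ET₀ = 0.32 × (0.46 × 19.2 + 8.13) = 0.32 × 16.962 = 5.4278 mm/d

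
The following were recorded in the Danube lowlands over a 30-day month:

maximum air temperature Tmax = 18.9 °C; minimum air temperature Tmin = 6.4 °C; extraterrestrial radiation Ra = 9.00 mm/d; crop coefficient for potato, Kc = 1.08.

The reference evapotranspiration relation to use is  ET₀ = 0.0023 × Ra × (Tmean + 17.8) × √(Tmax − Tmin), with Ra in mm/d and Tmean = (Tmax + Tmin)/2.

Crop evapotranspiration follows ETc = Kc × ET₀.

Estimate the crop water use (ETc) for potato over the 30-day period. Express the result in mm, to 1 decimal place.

Tmean = (18.9 + 6.4)/2 = 12.65 °C
ET₀ = 0.0023 × 9.00 × (12.65 + 17.8) × √12.5 = 0.0023 × 9.00 × 30.45 × 3.5355 = 2.2285 mm/d
ETc = Kc × ET₀ = 1.08 × 2.2285 = 2.4068 mm/d
Over 30 days: 2.4068 × 30 = 72.204 mm

72.2 mm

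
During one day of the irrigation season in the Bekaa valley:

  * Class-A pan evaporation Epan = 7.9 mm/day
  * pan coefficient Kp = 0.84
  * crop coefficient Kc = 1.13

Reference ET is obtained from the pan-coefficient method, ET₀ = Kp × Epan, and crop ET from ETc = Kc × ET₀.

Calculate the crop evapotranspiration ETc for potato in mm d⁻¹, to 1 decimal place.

7.5 mm d⁻¹

ET₀ = 0.84 × 7.9 = 6.6360 mm/d
ETc = Kc × ET₀ = 1.13 × 6.6360 = 7.4987 mm/d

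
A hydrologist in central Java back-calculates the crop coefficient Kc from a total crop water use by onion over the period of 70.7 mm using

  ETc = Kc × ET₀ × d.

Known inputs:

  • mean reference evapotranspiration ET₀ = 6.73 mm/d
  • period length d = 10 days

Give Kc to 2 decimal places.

1.05

ETc = Kc × ET₀ × d  ⇒  Kc = ETc / (ET₀ × d)
Kc = 70.7 / (6.73 × 10) = 70.7 / 67.30 = 1.0505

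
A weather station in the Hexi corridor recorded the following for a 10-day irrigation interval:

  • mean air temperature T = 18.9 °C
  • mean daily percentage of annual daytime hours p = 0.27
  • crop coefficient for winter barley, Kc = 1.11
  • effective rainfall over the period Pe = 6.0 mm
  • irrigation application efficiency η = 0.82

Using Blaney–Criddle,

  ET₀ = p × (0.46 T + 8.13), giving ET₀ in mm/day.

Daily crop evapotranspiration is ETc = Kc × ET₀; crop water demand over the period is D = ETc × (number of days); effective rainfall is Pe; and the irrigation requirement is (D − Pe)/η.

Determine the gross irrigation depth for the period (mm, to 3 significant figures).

ET₀ = 0.27 × (0.46 × 18.9 + 8.13) = 0.27 × 16.824 = 4.5425 mm/d
ETc = Kc × ET₀ = 1.11 × 4.5425 = 5.0422 mm/d
Crop demand D = ETc × 10 d = 5.0422 × 10 = 50.422 mm
D − Pe = 50.422 − 6.0 = 44.422 mm
Gross irrigation = 44.422 / 0.82 = 54.173 mm

54.2 mm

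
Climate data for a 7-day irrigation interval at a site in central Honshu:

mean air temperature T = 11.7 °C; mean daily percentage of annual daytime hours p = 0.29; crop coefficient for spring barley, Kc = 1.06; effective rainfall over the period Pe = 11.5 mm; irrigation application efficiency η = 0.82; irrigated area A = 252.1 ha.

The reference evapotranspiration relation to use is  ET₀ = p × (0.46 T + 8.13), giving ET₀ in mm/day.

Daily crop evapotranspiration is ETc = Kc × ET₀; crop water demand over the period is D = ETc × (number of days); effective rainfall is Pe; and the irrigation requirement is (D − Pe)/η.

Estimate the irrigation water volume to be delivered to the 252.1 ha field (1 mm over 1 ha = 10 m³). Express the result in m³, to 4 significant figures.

54030 m³

ET₀ = 0.29 × (0.46 × 11.7 + 8.13) = 0.29 × 13.512 = 3.9185 mm/d
ETc = Kc × ET₀ = 1.06 × 3.9185 = 4.1536 mm/d
Crop demand D = ETc × 7 d = 4.1536 × 7 = 29.075 mm
D − Pe = 29.075 − 11.5 = 17.575 mm
Gross irrigation = 17.575 / 0.82 = 21.433 mm
Volume = 21.433 mm × 252.1 ha × 10 = 54032.6 m³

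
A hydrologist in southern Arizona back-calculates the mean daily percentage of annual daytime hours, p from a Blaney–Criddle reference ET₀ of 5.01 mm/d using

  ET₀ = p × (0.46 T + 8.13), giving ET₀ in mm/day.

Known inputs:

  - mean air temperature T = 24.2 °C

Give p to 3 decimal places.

0.260

p = ET₀ / (0.46 T + 8.13) = 5.01 / (0.46 × 24.2 + 8.13) = 5.01 / 19.262 = 0.2601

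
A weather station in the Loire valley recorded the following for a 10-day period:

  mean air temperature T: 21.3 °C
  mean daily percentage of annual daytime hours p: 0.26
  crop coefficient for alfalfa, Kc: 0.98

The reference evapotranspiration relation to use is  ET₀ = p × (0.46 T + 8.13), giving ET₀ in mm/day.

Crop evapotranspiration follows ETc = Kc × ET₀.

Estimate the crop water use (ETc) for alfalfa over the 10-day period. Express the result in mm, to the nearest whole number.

ET₀ = 0.26 × (0.46 × 21.3 + 8.13) = 0.26 × 17.928 = 4.6613 mm/d
ETc = Kc × ET₀ = 0.98 × 4.6613 = 4.5681 mm/d
Over 10 days: 4.5681 × 10 = 45.681 mm

46 mm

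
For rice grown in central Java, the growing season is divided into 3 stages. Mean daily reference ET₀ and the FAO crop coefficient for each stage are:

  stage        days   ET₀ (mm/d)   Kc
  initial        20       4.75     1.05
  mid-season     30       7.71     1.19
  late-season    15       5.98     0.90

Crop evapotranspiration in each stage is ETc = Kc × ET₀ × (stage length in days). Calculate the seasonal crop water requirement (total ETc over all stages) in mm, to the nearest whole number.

initial: 1.05 × 4.75 × 20 = 99.75 mm
mid-season: 1.19 × 7.71 × 30 = 275.25 mm
late-season: 0.90 × 5.98 × 15 = 80.73 mm
Seasonal total = 455.73 mm

456 mm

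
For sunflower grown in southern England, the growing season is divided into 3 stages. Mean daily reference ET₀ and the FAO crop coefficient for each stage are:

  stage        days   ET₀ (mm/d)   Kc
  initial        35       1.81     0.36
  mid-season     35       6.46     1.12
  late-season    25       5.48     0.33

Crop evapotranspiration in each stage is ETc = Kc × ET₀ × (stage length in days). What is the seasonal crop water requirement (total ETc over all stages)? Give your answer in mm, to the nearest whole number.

initial: 0.36 × 1.81 × 35 = 22.81 mm
mid-season: 1.12 × 6.46 × 35 = 253.23 mm
late-season: 0.33 × 5.48 × 25 = 45.21 mm
Seasonal total = 321.25 mm

321 mm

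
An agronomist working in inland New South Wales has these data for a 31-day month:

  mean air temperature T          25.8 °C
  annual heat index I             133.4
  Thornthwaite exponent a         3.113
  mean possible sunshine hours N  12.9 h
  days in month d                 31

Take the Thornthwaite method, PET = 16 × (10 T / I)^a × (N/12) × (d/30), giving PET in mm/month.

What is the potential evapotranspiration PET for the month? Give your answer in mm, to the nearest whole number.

139 mm

10T/I = 10 × 25.8 / 133.4 = 1.9340
(10T/I)^a = 1.9340^3.113 = 7.7936
Uncorrected PET = 16 × 7.7936 = 124.698 mm
Correction = (N/12)(d/30) = (12.9/12)(31/30) = 1.1108
PET = 124.698 × 1.1108 = 138.515 mm/month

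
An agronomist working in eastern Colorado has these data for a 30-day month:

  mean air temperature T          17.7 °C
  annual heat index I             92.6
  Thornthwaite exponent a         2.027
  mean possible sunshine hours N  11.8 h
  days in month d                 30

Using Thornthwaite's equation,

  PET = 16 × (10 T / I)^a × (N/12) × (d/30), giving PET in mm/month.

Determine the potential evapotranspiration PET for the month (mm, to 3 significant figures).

10T/I = 10 × 17.7 / 92.6 = 1.9114
(10T/I)^a = 1.9114^2.027 = 3.7179
Uncorrected PET = 16 × 3.7179 = 59.486 mm
Correction = (N/12)(d/30) = (11.8/12)(30/30) = 0.9833
PET = 59.486 × 0.9833 = 58.493 mm/month

58.5 mm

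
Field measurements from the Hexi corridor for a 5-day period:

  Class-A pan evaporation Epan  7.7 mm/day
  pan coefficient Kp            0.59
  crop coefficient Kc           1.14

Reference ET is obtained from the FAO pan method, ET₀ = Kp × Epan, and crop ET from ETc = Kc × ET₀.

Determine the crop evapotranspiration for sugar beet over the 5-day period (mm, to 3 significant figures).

ET₀ = 0.59 × 7.7 = 4.5430 mm/d
ETc = Kc × ET₀ = 1.14 × 4.5430 = 5.1790 mm/d
Over 5 days: 5.1790 × 5 = 25.895 mm

25.9 mm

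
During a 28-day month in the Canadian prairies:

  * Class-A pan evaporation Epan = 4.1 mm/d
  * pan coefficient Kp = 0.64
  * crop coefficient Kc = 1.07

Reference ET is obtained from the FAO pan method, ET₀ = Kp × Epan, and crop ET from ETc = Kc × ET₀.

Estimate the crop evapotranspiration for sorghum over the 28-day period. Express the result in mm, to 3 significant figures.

ET₀ = 0.64 × 4.1 = 2.6240 mm/d
ETc = Kc × ET₀ = 1.07 × 2.6240 = 2.8077 mm/d
Over 28 days: 2.8077 × 28 = 78.616 mm

78.6 mm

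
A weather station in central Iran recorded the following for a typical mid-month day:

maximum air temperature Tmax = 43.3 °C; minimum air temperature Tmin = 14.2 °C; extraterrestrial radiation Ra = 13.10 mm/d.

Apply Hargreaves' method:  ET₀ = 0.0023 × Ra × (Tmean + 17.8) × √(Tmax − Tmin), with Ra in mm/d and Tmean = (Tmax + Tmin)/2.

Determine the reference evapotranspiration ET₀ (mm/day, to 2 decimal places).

7.57 mm/day

Tmean = (43.3 + 14.2)/2 = 28.75 °C
ET₀ = 0.0023 × 13.10 × (28.75 + 17.8) × √29.1 = 0.0023 × 13.10 × 46.55 × 5.3944 = 7.5659 mm/d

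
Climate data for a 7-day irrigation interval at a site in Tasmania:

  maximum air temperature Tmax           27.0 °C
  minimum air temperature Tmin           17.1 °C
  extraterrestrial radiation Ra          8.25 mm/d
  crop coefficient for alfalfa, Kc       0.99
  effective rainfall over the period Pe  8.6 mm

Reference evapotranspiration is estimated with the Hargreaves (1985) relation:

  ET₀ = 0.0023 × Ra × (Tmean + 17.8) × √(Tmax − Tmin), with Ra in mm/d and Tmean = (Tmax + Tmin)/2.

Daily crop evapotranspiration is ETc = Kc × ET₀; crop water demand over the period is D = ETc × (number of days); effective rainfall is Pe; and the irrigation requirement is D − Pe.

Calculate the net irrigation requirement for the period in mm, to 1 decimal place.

7.9 mm

Tmean = (27.0 + 17.1)/2 = 22.05 °C
ET₀ = 0.0023 × 8.25 × (22.05 + 17.8) × √9.9 = 0.0023 × 8.25 × 39.85 × 3.1464 = 2.3792 mm/d
ETc = Kc × ET₀ = 0.99 × 2.3792 = 2.3554 mm/d
Crop demand D = ETc × 7 d = 2.3554 × 7 = 16.488 mm
D − Pe = 16.488 − 8.6 = 7.888 mm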